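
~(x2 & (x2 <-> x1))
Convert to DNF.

~(x2 & (x2 <-> x1))
= ~(x2 & (x2 -> x1) & (x1 -> x2))   (eliminate <->)
= ~(x2 & (~x2 | x1) & (x1 -> x2))   (eliminate ->)
= ~(x2 & (~x2 | x1) & (~x1 | x2))   (eliminate ->)
= ~x2 | ~(~x2 | x1) | ~(~x1 | x2)   (De Morgan)
= ~x2 | (~~x2 & ~x1) | ~(~x1 | x2)   (De Morgan)
= ~x2 | (x2 & ~x1) | ~(~x1 | x2)   (double negation)
= ~x2 | (x2 & ~x1) | (~~x1 & ~x2)   (De Morgan)
= ~x2 | (x2 & ~x1) | (x1 & ~x2)   (double negation)
= ~x2 | (x2 & ~x1)   (simplify)

~x2 | (x2 & ~x1)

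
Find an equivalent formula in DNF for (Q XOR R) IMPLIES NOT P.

(Q XOR R) IMPLIES NOT P
≡ NOT (Q XOR R) OR NOT P   [eliminate IMPLIES]
≡ NOT ((Q AND NOT R) OR (NOT Q AND R)) OR NOT P   [expand XOR]
≡ (NOT (Q AND NOT R) AND NOT (NOT Q AND R)) OR NOT P   [De Morgan]
≡ ((NOT Q OR NOT NOT R) AND NOT (NOT Q AND R)) OR NOT P   [De Morgan]
≡ ((NOT Q OR R) AND NOT (NOT Q AND R)) OR NOT P   [double negation]
≡ ((NOT Q OR R) AND (NOT NOT Q OR NOT R)) OR NOT P   [De Morgan]
≡ ((NOT Q OR R) AND (Q OR NOT R)) OR NOT P   [double negation]
≡ (NOT Q AND Q) OR (NOT Q AND NOT R) OR (R AND Q) OR (R AND NOT R) OR NOT P   [distribute AND over OR]
≡ (NOT Q AND NOT R) OR (R AND Q) OR NOT P   [simplify]

(NOT Q AND NOT R) OR (R AND Q) OR NOT P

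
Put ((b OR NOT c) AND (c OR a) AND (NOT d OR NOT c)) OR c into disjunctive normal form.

((b OR NOT c) AND (c OR a) AND (NOT d OR NOT c)) OR c
≡ (b AND c AND NOT d) OR (b AND c AND NOT c) OR (b AND a AND NOT d) OR (b AND a AND NOT c) OR (NOT c AND c AND NOT d) OR (NOT c AND c AND NOT c) OR (NOT c AND a AND NOT d) OR (NOT c AND a AND NOT c) OR c
≡ (b AND a AND NOT d) OR (NOT c AND a) OR c

(b AND a AND NOT d) OR (NOT c AND a) OR c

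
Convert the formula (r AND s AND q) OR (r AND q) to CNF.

(r AND s AND q) OR (r AND q)
≡ (r OR r) AND (r OR q) AND (s OR r) AND (s OR q) AND (q OR r) AND (q OR q)   (distribute OR over AND)
≡ r AND q   (simplify)

r AND q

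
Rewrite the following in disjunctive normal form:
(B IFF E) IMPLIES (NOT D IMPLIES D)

(B IFF E) IMPLIES (NOT D IMPLIES D)
= NOT (B IFF E) OR (NOT D IMPLIES D)   [eliminate IMPLIES]
= NOT ((B IMPLIES E) AND (E IMPLIES B)) OR (NOT D IMPLIES D)   [eliminate IFF]
= NOT ((NOT B OR E) AND (E IMPLIES B)) OR (NOT D IMPLIES D)   [eliminate IMPLIES]
= NOT ((NOT B OR E) AND (NOT E OR B)) OR (NOT D IMPLIES D)   [eliminate IMPLIES]
= NOT ((NOT B OR E) AND (NOT E OR B)) OR NOT NOT D OR D   [eliminate IMPLIES]
= NOT (NOT B OR E) OR NOT (NOT E OR B) OR NOT NOT D OR D   [De Morgan]
= (NOT NOT B AND NOT E) OR NOT (NOT E OR B) OR NOT NOT D OR D   [De Morgan]
= (B AND NOT E) OR NOT (NOT E OR B) OR NOT NOT D OR D   [double negation]
= (B AND NOT E) OR (NOT NOT E AND NOT B) OR NOT NOT D OR D   [De Morgan]
= (B AND NOT E) OR (E AND NOT B) OR NOT NOT D OR D   [double negation]
= (B AND NOT E) OR (E AND NOT B) OR D OR D   [double negation]
= (B AND NOT E) OR (E AND NOT B) OR D   [simplify]

(B AND NOT E) OR (E AND NOT B) OR D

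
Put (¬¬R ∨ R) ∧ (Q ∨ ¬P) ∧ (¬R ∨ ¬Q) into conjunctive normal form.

(¬¬R ∨ R) ∧ (Q ∨ ¬P) ∧ (¬R ∨ ¬Q)
≡ (R ∨ R) ∧ (Q ∨ ¬P) ∧ (¬R ∨ ¬Q)
≡ R ∧ (Q ∨ ¬P) ∧ (¬R ∨ ¬Q)

R ∧ (Q ∨ ¬P) ∧ (¬R ∨ ¬Q)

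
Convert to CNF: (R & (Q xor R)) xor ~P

(R | ~P) & (~Q | ~R | ~P) & (~R | Q | P)

(R & (Q xor R)) xor ~P
≡ ((R & (Q xor R)) | ~P) & ~(R & (Q xor R) & ~P)   [expand xor]
≡ ((R & (Q | R) & ~(Q & R)) | ~P) & ~(R & (Q xor R) & ~P)   [expand xor]
≡ ((R & (Q | R) & ~(Q & R)) | ~P) & ~(R & (Q | R) & ~(Q & R) & ~P)   [expand xor]
≡ ((R & (Q | R) & (~Q | ~R)) | ~P) & ~(R & (Q | R) & ~(Q & R) & ~P)   [De Morgan]
≡ ((R & (Q | R) & (~Q | ~R)) | ~P) & (~R | ~(Q | R) | ~~(Q & R) | ~~P)   [De Morgan]
≡ ((R & (Q | R) & (~Q | ~R)) | ~P) & (~R | (~Q & ~R) | ~~(Q & R) | ~~P)   [De Morgan]
≡ ((R & (Q | R) & (~Q | ~R)) | ~P) & (~R | (~Q & ~R) | (Q & R) | ~~P)   [double negation]
≡ ((R & (Q | R) & (~Q | ~R)) | ~P) & (~R | (~Q & ~R) | (Q & R) | P)   [double negation]
≡ (R | ~P) & (Q | R | ~P) & (~Q | ~R | ~P) & (~R | ~Q | Q | P) & (~R | ~Q | R | P) & (~R | ~R | Q | P) & (~R | ~R | R | P)   [distribute | over &]
≡ (R | ~P) & (~Q | ~R | ~P) & (~R | Q | P)   [simplify]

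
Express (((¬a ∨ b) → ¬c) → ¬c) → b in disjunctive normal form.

(a ∧ ¬b ∧ c) ∨ b

(((¬a ∨ b) → ¬c) → ¬c) → b
= ¬(((¬a ∨ b) → ¬c) → ¬c) ∨ b   — eliminate →
= ¬(¬((¬a ∨ b) → ¬c) ∨ ¬c) ∨ b   — eliminate →
= ¬(¬(¬(¬a ∨ b) ∨ ¬c) ∨ ¬c) ∨ b   — eliminate →
= (¬¬(¬(¬a ∨ b) ∨ ¬c) ∧ ¬¬c) ∨ b   — De Morgan
= ((¬(¬a ∨ b) ∨ ¬c) ∧ ¬¬c) ∨ b   — double negation
= (((¬¬a ∧ ¬b) ∨ ¬c) ∧ ¬¬c) ∨ b   — De Morgan
= (((a ∧ ¬b) ∨ ¬c) ∧ ¬¬c) ∨ b   — double negation
= (((a ∧ ¬b) ∨ ¬c) ∧ c) ∨ b   — double negation
= (a ∧ ¬b ∧ c) ∨ (¬c ∧ c) ∨ b   — distribute ∧ over ∨
= (a ∧ ¬b ∧ c) ∨ b   — simplify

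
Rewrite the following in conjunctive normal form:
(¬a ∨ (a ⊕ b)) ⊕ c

(¬a ∨ (a ⊕ b)) ⊕ c
⇔ (¬a ∨ (a ⊕ b) ∨ c) ∧ ¬((¬a ∨ (a ⊕ b)) ∧ c)
⇔ (¬a ∨ ((a ∨ b) ∧ ¬(a ∧ b)) ∨ c) ∧ ¬((¬a ∨ (a ⊕ b)) ∧ c)
⇔ (¬a ∨ ((a ∨ b) ∧ ¬(a ∧ b)) ∨ c) ∧ ¬((¬a ∨ ((a ∨ b) ∧ ¬(a ∧ b))) ∧ c)
⇔ (¬a ∨ ((a ∨ b) ∧ (¬a ∨ ¬b)) ∨ c) ∧ ¬((¬a ∨ ((a ∨ b) ∧ ¬(a ∧ b))) ∧ c)
⇔ (¬a ∨ ((a ∨ b) ∧ (¬a ∨ ¬b)) ∨ c) ∧ (¬(¬a ∨ ((a ∨ b) ∧ ¬(a ∧ b))) ∨ ¬c)
⇔ (¬a ∨ ((a ∨ b) ∧ (¬a ∨ ¬b)) ∨ c) ∧ ((¬¬a ∧ ¬((a ∨ b) ∧ ¬(a ∧ b))) ∨ ¬c)
⇔ (¬a ∨ ((a ∨ b) ∧ (¬a ∨ ¬b)) ∨ c) ∧ ((a ∧ ¬((a ∨ b) ∧ ¬(a ∧ b))) ∨ ¬c)
⇔ (¬a ∨ ((a ∨ b) ∧ (¬a ∨ ¬b)) ∨ c) ∧ ((a ∧ (¬(a ∨ b) ∨ ¬¬(a ∧ b))) ∨ ¬c)
⇔ (¬a ∨ ((a ∨ b) ∧ (¬a ∨ ¬b)) ∨ c) ∧ ((a ∧ ((¬a ∧ ¬b) ∨ ¬¬(a ∧ b))) ∨ ¬c)
⇔ (¬a ∨ ((a ∨ b) ∧ (¬a ∨ ¬b)) ∨ c) ∧ ((a ∧ ((¬a ∧ ¬b) ∨ (a ∧ b))) ∨ ¬c)
⇔ (¬a ∨ a ∨ b ∨ c) ∧ (¬a ∨ ¬a ∨ ¬b ∨ c) ∧ (a ∨ ¬c) ∧ (¬a ∨ a ∨ ¬c) ∧ (¬a ∨ b ∨ ¬c) ∧ (¬b ∨ a ∨ ¬c) ∧ (¬b ∨ b ∨ ¬c)
⇔ (¬a ∨ ¬b ∨ c) ∧ (a ∨ ¬c) ∧ (¬a ∨ b ∨ ¬c)

(¬a ∨ ¬b ∨ c) ∧ (a ∨ ¬c) ∧ (¬a ∨ b ∨ ¬c)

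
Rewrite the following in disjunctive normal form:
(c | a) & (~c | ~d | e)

(c | a) & (~c | ~d | e)
≡ (c & ~c) | (c & ~d) | (c & e) | (a & ~c) | (a & ~d) | (a & e)   [distribute & over |]
≡ (c & ~d) | (c & e) | (a & ~c) | (a & ~d) | (a & e)   [simplify]

(c & ~d) | (c & e) | (a & ~c) | (a & ~d) | (a & e)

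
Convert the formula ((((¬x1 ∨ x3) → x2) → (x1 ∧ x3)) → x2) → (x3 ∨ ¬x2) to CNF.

((((¬x1 ∨ x3) → x2) → (x1 ∧ x3)) → x2) → (x3 ∨ ¬x2)
⇔ ¬((((¬x1 ∨ x3) → x2) → (x1 ∧ x3)) → x2) ∨ x3 ∨ ¬x2   (eliminate →)
⇔ ¬(¬(((¬x1 ∨ x3) → x2) → (x1 ∧ x3)) ∨ x2) ∨ x3 ∨ ¬x2   (eliminate →)
⇔ ¬(¬(¬((¬x1 ∨ x3) → x2) ∨ (x1 ∧ x3)) ∨ x2) ∨ x3 ∨ ¬x2   (eliminate →)
⇔ ¬(¬(¬(¬(¬x1 ∨ x3) ∨ x2) ∨ (x1 ∧ x3)) ∨ x2) ∨ x3 ∨ ¬x2   (eliminate →)
⇔ (¬¬(¬(¬(¬x1 ∨ x3) ∨ x2) ∨ (x1 ∧ x3)) ∧ ¬x2) ∨ x3 ∨ ¬x2   (De Morgan)
⇔ ((¬(¬(¬x1 ∨ x3) ∨ x2) ∨ (x1 ∧ x3)) ∧ ¬x2) ∨ x3 ∨ ¬x2   (double negation)
⇔ (((¬¬(¬x1 ∨ x3) ∧ ¬x2) ∨ (x1 ∧ x3)) ∧ ¬x2) ∨ x3 ∨ ¬x2   (De Morgan)
⇔ ((((¬x1 ∨ x3) ∧ ¬x2) ∨ (x1 ∧ x3)) ∧ ¬x2) ∨ x3 ∨ ¬x2   (double negation)
⇔ (¬x1 ∨ x3 ∨ x1 ∨ x3 ∨ ¬x2) ∧ (¬x1 ∨ x3 ∨ x3 ∨ x3 ∨ ¬x2) ∧ (¬x2 ∨ x1 ∨ x3 ∨ ¬x2) ∧ (¬x2 ∨ x3 ∨ x3 ∨ ¬x2) ∧ (¬x2 ∨ x3 ∨ ¬x2)   (distribute ∨ over ∧)
⇔ ¬x2 ∨ x3   (simplify)

¬x2 ∨ x3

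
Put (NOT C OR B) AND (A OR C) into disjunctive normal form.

(NOT C AND A) OR (B AND A) OR (B AND C)

(NOT C OR B) AND (A OR C)
≡ (NOT C AND A) OR (NOT C AND C) OR (B AND A) OR (B AND C)   — distribute AND over OR
≡ (NOT C AND A) OR (B AND A) OR (B AND C)   — simplify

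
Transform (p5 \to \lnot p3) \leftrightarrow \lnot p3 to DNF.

(p5 \to \lnot p3) \leftrightarrow \lnot p3
≡ ((p5 \to \lnot p3) \to \lnot p3) \land (\lnot p3 \to (p5 \to \lnot p3))   — eliminate \leftrightarrow
≡ (\lnot (p5 \to \lnot p3) \lor \lnot p3) \land (\lnot p3 \to (p5 \to \lnot p3))   — eliminate \to
≡ (\lnot (\lnot p5 \lor \lnot p3) \lor \lnot p3) \land (\lnot p3 \to (p5 \to \lnot p3))   — eliminate \to
≡ (\lnot (\lnot p5 \lor \lnot p3) \lor \lnot p3) \land (\lnot \lnot p3 \lor (p5 \to \lnot p3))   — eliminate \to
≡ (\lnot (\lnot p5 \lor \lnot p3) \lor \lnot p3) \land (\lnot \lnot p3 \lor \lnot p5 \lor \lnot p3)   — eliminate \to
≡ ((\lnot \lnot p5 \land \lnot \lnot p3) \lor \lnot p3) \land (\lnot \lnot p3 \lor \lnot p5 \lor \lnot p3)   — De Morgan
≡ ((p5 \land \lnot \lnot p3) \lor \lnot p3) \land (\lnot \lnot p3 \lor \lnot p5 \lor \lnot p3)   — double negation
≡ ((p5 \land p3) \lor \lnot p3) \land (\lnot \lnot p3 \lor \lnot p5 \lor \lnot p3)   — double negation
≡ ((p5 \land p3) \lor \lnot p3) \land (p3 \lor \lnot p5 \lor \lnot p3)   — double negation
≡ (p5 \land p3 \land p3) \lor (p5 \land p3 \land \lnot p5) \lor (p5 \land p3 \land \lnot p3) \lor (\lnot p3 \land p3) \lor (\lnot p3 \land \lnot p5) \lor (\lnot p3 \land \lnot p3)   — distribute \land over \lor
≡ (p5 \land p3) \lor \lnot p3   — simplify

(p5 \land p3) \lor \lnot p3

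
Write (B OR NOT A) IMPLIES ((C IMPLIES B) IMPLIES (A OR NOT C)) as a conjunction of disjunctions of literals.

NOT B OR A OR NOT C

(B OR NOT A) IMPLIES ((C IMPLIES B) IMPLIES (A OR NOT C))
≡ NOT (B OR NOT A) OR ((C IMPLIES B) IMPLIES (A OR NOT C))   [eliminate IMPLIES]
≡ NOT (B OR NOT A) OR NOT (C IMPLIES B) OR A OR NOT C   [eliminate IMPLIES]
≡ NOT (B OR NOT A) OR NOT (NOT C OR B) OR A OR NOT C   [eliminate IMPLIES]
≡ (NOT B AND NOT NOT A) OR NOT (NOT C OR B) OR A OR NOT C   [De Morgan]
≡ (NOT B AND A) OR NOT (NOT C OR B) OR A OR NOT C   [double negation]
≡ (NOT B AND A) OR (NOT NOT C AND NOT B) OR A OR NOT C   [De Morgan]
≡ (NOT B AND A) OR (C AND NOT B) OR A OR NOT C   [double negation]
≡ (NOT B OR C OR A OR NOT C) AND (NOT B OR NOT B OR A OR NOT C) AND (A OR C OR A OR NOT C) AND (A OR NOT B OR A OR NOT C)   [distribute OR over AND]
≡ NOT B OR A OR NOT C   [simplify]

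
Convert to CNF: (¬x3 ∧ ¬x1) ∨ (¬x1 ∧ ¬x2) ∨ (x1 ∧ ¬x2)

(¬x3 ∧ ¬x1) ∨ (¬x1 ∧ ¬x2) ∨ (x1 ∧ ¬x2)
= (¬x3 ∨ ¬x1 ∨ x1) ∧ (¬x3 ∨ ¬x1 ∨ ¬x2) ∧ (¬x3 ∨ ¬x2 ∨ x1) ∧ (¬x3 ∨ ¬x2 ∨ ¬x2) ∧ (¬x1 ∨ ¬x1 ∨ x1) ∧ (¬x1 ∨ ¬x1 ∨ ¬x2) ∧ (¬x1 ∨ ¬x2 ∨ x1) ∧ (¬x1 ∨ ¬x2 ∨ ¬x2)   [distribute ∨ over ∧]
= (¬x3 ∨ ¬x2) ∧ (¬x1 ∨ ¬x2)   [simplify]

(¬x3 ∨ ¬x2) ∧ (¬x1 ∨ ¬x2)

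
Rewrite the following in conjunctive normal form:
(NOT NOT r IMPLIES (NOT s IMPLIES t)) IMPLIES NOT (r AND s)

(NOT NOT r IMPLIES (NOT s IMPLIES t)) IMPLIES NOT (r AND s)
⇔ NOT (NOT NOT r IMPLIES (NOT s IMPLIES t)) OR NOT (r AND s)
⇔ NOT (NOT NOT NOT r OR (NOT s IMPLIES t)) OR NOT (r AND s)
⇔ NOT (NOT NOT NOT r OR NOT NOT s OR t) OR NOT (r AND s)
⇔ (NOT NOT NOT NOT r AND NOT NOT NOT s AND NOT t) OR NOT (r AND s)
⇔ (NOT NOT r AND NOT NOT NOT s AND NOT t) OR NOT (r AND s)
⇔ (r AND NOT NOT NOT s AND NOT t) OR NOT (r AND s)
⇔ (r AND NOT s AND NOT t) OR NOT (r AND s)
⇔ (r AND NOT s AND NOT t) OR NOT r OR NOT s
⇔ (r OR NOT r OR NOT s) AND (NOT s OR NOT r OR NOT s) AND (NOT t OR NOT r OR NOT s)
⇔ NOT s OR NOT r

NOT s OR NOT r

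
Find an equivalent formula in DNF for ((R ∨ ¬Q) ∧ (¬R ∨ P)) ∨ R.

((R ∨ ¬Q) ∧ (¬R ∨ P)) ∨ R
≡ (R ∧ ¬R) ∨ (R ∧ P) ∨ (¬Q ∧ ¬R) ∨ (¬Q ∧ P) ∨ R   (distribute ∧ over ∨)
≡ (¬Q ∧ ¬R) ∨ (¬Q ∧ P) ∨ R   (simplify)

(¬Q ∧ ¬R) ∨ (¬Q ∧ P) ∨ R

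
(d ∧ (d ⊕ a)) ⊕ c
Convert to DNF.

(d ∧ (d ⊕ a)) ⊕ c
≡ (d ∧ (d ⊕ a) ∧ ¬c) ∨ (¬(d ∧ (d ⊕ a)) ∧ c)   [expand ⊕]
≡ (d ∧ ((d ∧ ¬a) ∨ (¬d ∧ a)) ∧ ¬c) ∨ (¬(d ∧ (d ⊕ a)) ∧ c)   [expand ⊕]
≡ (d ∧ ((d ∧ ¬a) ∨ (¬d ∧ a)) ∧ ¬c) ∨ (¬(d ∧ ((d ∧ ¬a) ∨ (¬d ∧ a))) ∧ c)   [expand ⊕]
≡ (d ∧ ((d ∧ ¬a) ∨ (¬d ∧ a)) ∧ ¬c) ∨ ((¬d ∨ ¬((d ∧ ¬a) ∨ (¬d ∧ a))) ∧ c)   [De Morgan]
≡ (d ∧ ((d ∧ ¬a) ∨ (¬d ∧ a)) ∧ ¬c) ∨ ((¬d ∨ (¬(d ∧ ¬a) ∧ ¬(¬d ∧ a))) ∧ c)   [De Morgan]
≡ (d ∧ ((d ∧ ¬a) ∨ (¬d ∧ a)) ∧ ¬c) ∨ ((¬d ∨ ((¬d ∨ ¬¬a) ∧ ¬(¬d ∧ a))) ∧ c)   [De Morgan]
≡ (d ∧ ((d ∧ ¬a) ∨ (¬d ∧ a)) ∧ ¬c) ∨ ((¬d ∨ ((¬d ∨ a) ∧ ¬(¬d ∧ a))) ∧ c)   [double negation]
≡ (d ∧ ((d ∧ ¬a) ∨ (¬d ∧ a)) ∧ ¬c) ∨ ((¬d ∨ ((¬d ∨ a) ∧ (¬¬d ∨ ¬a))) ∧ c)   [De Morgan]
≡ (d ∧ ((d ∧ ¬a) ∨ (¬d ∧ a)) ∧ ¬c) ∨ ((¬d ∨ ((¬d ∨ a) ∧ (d ∨ ¬a))) ∧ c)   [double negation]
≡ (d ∧ d ∧ ¬a ∧ ¬c) ∨ (d ∧ ¬d ∧ a ∧ ¬c) ∨ (¬d ∧ c) ∨ (¬d ∧ d ∧ c) ∨ (¬d ∧ ¬a ∧ c) ∨ (a ∧ d ∧ c) ∨ (a ∧ ¬a ∧ c)   [distribute ∧ over ∨]
≡ (d ∧ ¬a ∧ ¬c) ∨ (¬d ∧ c) ∨ (a ∧ d ∧ c)   [simplify]

(d ∧ ¬a ∧ ¬c) ∨ (¬d ∧ c) ∨ (a ∧ d ∧ c)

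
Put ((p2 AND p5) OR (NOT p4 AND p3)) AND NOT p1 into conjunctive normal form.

(p2 OR NOT p4) AND (p2 OR p3) AND (p5 OR NOT p4) AND (p5 OR p3) AND NOT p1

((p2 AND p5) OR (NOT p4 AND p3)) AND NOT p1
⇔ (p2 OR NOT p4) AND (p2 OR p3) AND (p5 OR NOT p4) AND (p5 OR p3) AND NOT p1   (distribute OR over AND)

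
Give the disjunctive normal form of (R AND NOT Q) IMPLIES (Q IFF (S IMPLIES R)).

(R AND NOT Q) IMPLIES (Q IFF (S IMPLIES R))
≡ NOT (R AND NOT Q) OR (Q IFF (S IMPLIES R))   [eliminate IMPLIES]
≡ NOT (R AND NOT Q) OR ((Q IMPLIES (S IMPLIES R)) AND ((S IMPLIES R) IMPLIES Q))   [eliminate IFF]
≡ NOT (R AND NOT Q) OR ((NOT Q OR (S IMPLIES R)) AND ((S IMPLIES R) IMPLIES Q))   [eliminate IMPLIES]
≡ NOT (R AND NOT Q) OR ((NOT Q OR NOT S OR R) AND ((S IMPLIES R) IMPLIES Q))   [eliminate IMPLIES]
≡ NOT (R AND NOT Q) OR ((NOT Q OR NOT S OR R) AND (NOT (S IMPLIES R) OR Q))   [eliminate IMPLIES]
≡ NOT (R AND NOT Q) OR ((NOT Q OR NOT S OR R) AND (NOT (NOT S OR R) OR Q))   [eliminate IMPLIES]
≡ NOT R OR NOT NOT Q OR ((NOT Q OR NOT S OR R) AND (NOT (NOT S OR R) OR Q))   [De Morgan]
≡ NOT R OR Q OR ((NOT Q OR NOT S OR R) AND (NOT (NOT S OR R) OR Q))   [double negation]
≡ NOT R OR Q OR ((NOT Q OR NOT S OR R) AND ((NOT NOT S AND NOT R) OR Q))   [De Morgan]
≡ NOT R OR Q OR ((NOT Q OR NOT S OR R) AND ((S AND NOT R) OR Q))   [double negation]
≡ NOT R OR Q OR (NOT Q AND S AND NOT R) OR (NOT Q AND Q) OR (NOT S AND S AND NOT R) OR (NOT S AND Q) OR (R AND S AND NOT R) OR (R AND Q)   [distribute AND over OR]
≡ NOT R OR Q   [simplify]

NOT R OR Q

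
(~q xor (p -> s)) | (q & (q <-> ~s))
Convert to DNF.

(~q & p & ~s) | (q & ~p) | (q & s) | (q & ~s)

(~q xor (p -> s)) | (q & (q <-> ~s))
= (~q & ~(p -> s)) | (~~q & (p -> s)) | (q & (q <-> ~s))
= (~q & ~(~p | s)) | (~~q & (p -> s)) | (q & (q <-> ~s))
= (~q & ~(~p | s)) | (~~q & (~p | s)) | (q & (q <-> ~s))
= (~q & ~(~p | s)) | (~~q & (~p | s)) | (q & (q -> ~s) & (~s -> q))
= (~q & ~(~p | s)) | (~~q & (~p | s)) | (q & (~q | ~s) & (~s -> q))
= (~q & ~(~p | s)) | (~~q & (~p | s)) | (q & (~q | ~s) & (~~s | q))
= (~q & ~~p & ~s) | (~~q & (~p | s)) | (q & (~q | ~s) & (~~s | q))
= (~q & p & ~s) | (~~q & (~p | s)) | (q & (~q | ~s) & (~~s | q))
= (~q & p & ~s) | (q & (~p | s)) | (q & (~q | ~s) & (~~s | q))
= (~q & p & ~s) | (q & (~p | s)) | (q & (~q | ~s) & (s | q))
= (~q & p & ~s) | (q & ~p) | (q & s) | (q & ~q & s) | (q & ~q & q) | (q & ~s & s) | (q & ~s & q)
= (~q & p & ~s) | (q & ~p) | (q & s) | (q & ~s)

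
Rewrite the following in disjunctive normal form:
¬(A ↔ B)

(A ∧ ¬B) ∨ (B ∧ ¬A)

¬(A ↔ B)
≡ ¬((A → B) ∧ (B → A))   (eliminate ↔)
≡ ¬((¬A ∨ B) ∧ (B → A))   (eliminate →)
≡ ¬((¬A ∨ B) ∧ (¬B ∨ A))   (eliminate →)
≡ ¬(¬A ∨ B) ∨ ¬(¬B ∨ A)   (De Morgan)
≡ (¬¬A ∧ ¬B) ∨ ¬(¬B ∨ A)   (De Morgan)
≡ (A ∧ ¬B) ∨ ¬(¬B ∨ A)   (double negation)
≡ (A ∧ ¬B) ∨ (¬¬B ∧ ¬A)   (De Morgan)
≡ (A ∧ ¬B) ∨ (B ∧ ¬A)   (double negation)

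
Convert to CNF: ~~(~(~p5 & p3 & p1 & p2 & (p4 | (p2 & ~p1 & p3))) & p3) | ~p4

~~(~(~p5 & p3 & p1 & p2 & (p4 | (p2 & ~p1 & p3))) & p3) | ~p4
≡ (~(~p5 & p3 & p1 & p2 & (p4 | (p2 & ~p1 & p3))) & p3) | ~p4   [double negation]
≡ ((~~p5 | ~p3 | ~p1 | ~p2 | ~(p4 | (p2 & ~p1 & p3))) & p3) | ~p4   [De Morgan]
≡ ((p5 | ~p3 | ~p1 | ~p2 | ~(p4 | (p2 & ~p1 & p3))) & p3) | ~p4   [double negation]
≡ ((p5 | ~p3 | ~p1 | ~p2 | (~p4 & ~(p2 & ~p1 & p3))) & p3) | ~p4   [De Morgan]
≡ ((p5 | ~p3 | ~p1 | ~p2 | (~p4 & (~p2 | ~~p1 | ~p3))) & p3) | ~p4   [De Morgan]
≡ ((p5 | ~p3 | ~p1 | ~p2 | (~p4 & (~p2 | p1 | ~p3))) & p3) | ~p4   [double negation]
≡ (p5 | ~p3 | ~p1 | ~p2 | ~p4 | ~p4) & (p5 | ~p3 | ~p1 | ~p2 | ~p2 | p1 | ~p3 | ~p4) & (p3 | ~p4)   [distribute | over &]
≡ (p5 | ~p3 | ~p1 | ~p2 | ~p4) & (p3 | ~p4)   [simplify]

(p5 | ~p3 | ~p1 | ~p2 | ~p4) & (p3 | ~p4)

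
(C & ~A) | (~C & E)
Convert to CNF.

(C | E) & (~A | ~C) & (~A | E)

(C & ~A) | (~C & E)
= (C | ~C) & (C | E) & (~A | ~C) & (~A | E)   (distribute | over &)
= (C | E) & (~A | ~C) & (~A | E)   (simplify)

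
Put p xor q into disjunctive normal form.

(p & ~q) | (~p & q)

p xor q
≡ (p & ~q) | (~p & q)   [expand xor]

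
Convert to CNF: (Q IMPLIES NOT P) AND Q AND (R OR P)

(NOT Q OR NOT P) AND Q AND (R OR P)

(Q IMPLIES NOT P) AND Q AND (R OR P)
= (NOT Q OR NOT P) AND Q AND (R OR P)   — eliminate IMPLIES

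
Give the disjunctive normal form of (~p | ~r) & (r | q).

(~p | ~r) & (r | q)
⇔ (~p & r) | (~p & q) | (~r & r) | (~r & q)   — distribute & over |
⇔ (~p & r) | (~p & q) | (~r & q)   — simplify

(~p & r) | (~p & q) | (~r & q)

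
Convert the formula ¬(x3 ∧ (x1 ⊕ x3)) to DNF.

¬(x3 ∧ (x1 ⊕ x3))
≡ ¬(x3 ∧ ((x1 ∧ ¬x3) ∨ (¬x1 ∧ x3)))   [expand ⊕]
≡ ¬x3 ∨ ¬((x1 ∧ ¬x3) ∨ (¬x1 ∧ x3))   [De Morgan]
≡ ¬x3 ∨ (¬(x1 ∧ ¬x3) ∧ ¬(¬x1 ∧ x3))   [De Morgan]
≡ ¬x3 ∨ ((¬x1 ∨ ¬¬x3) ∧ ¬(¬x1 ∧ x3))   [De Morgan]
≡ ¬x3 ∨ ((¬x1 ∨ x3) ∧ ¬(¬x1 ∧ x3))   [double negation]
≡ ¬x3 ∨ ((¬x1 ∨ x3) ∧ (¬¬x1 ∨ ¬x3))   [De Morgan]
≡ ¬x3 ∨ ((¬x1 ∨ x3) ∧ (x1 ∨ ¬x3))   [double negation]
≡ ¬x3 ∨ (¬x1 ∧ x1) ∨ (¬x1 ∧ ¬x3) ∨ (x3 ∧ x1) ∨ (x3 ∧ ¬x3)   [distribute ∧ over ∨]
≡ ¬x3 ∨ (x3 ∧ x1)   [simplify]

¬x3 ∨ (x3 ∧ x1)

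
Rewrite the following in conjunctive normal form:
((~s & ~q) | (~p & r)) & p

(~s | ~p) & (~s | r) & (~q | ~p) & (~q | r) & p

((~s & ~q) | (~p & r)) & p
≡ (~s | ~p) & (~s | r) & (~q | ~p) & (~q | r) & p   (distribute | over &)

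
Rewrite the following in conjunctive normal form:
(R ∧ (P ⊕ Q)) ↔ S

(R ∧ (P ⊕ Q)) ↔ S
= ((R ∧ (P ⊕ Q)) → S) ∧ (S → (R ∧ (P ⊕ Q)))   [eliminate ↔]
= (¬(R ∧ (P ⊕ Q)) ∨ S) ∧ (S → (R ∧ (P ⊕ Q)))   [eliminate →]
= (¬(R ∧ (P ∨ Q) ∧ ¬(P ∧ Q)) ∨ S) ∧ (S → (R ∧ (P ⊕ Q)))   [expand ⊕]
= (¬(R ∧ (P ∨ Q) ∧ ¬(P ∧ Q)) ∨ S) ∧ (¬S ∨ (R ∧ (P ⊕ Q)))   [eliminate →]
= (¬(R ∧ (P ∨ Q) ∧ ¬(P ∧ Q)) ∨ S) ∧ (¬S ∨ (R ∧ (P ∨ Q) ∧ ¬(P ∧ Q)))   [expand ⊕]
= (¬R ∨ ¬(P ∨ Q) ∨ ¬¬(P ∧ Q) ∨ S) ∧ (¬S ∨ (R ∧ (P ∨ Q) ∧ ¬(P ∧ Q)))   [De Morgan]
= (¬R ∨ (¬P ∧ ¬Q) ∨ ¬¬(P ∧ Q) ∨ S) ∧ (¬S ∨ (R ∧ (P ∨ Q) ∧ ¬(P ∧ Q)))   [De Morgan]
= (¬R ∨ (¬P ∧ ¬Q) ∨ (P ∧ Q) ∨ S) ∧ (¬S ∨ (R ∧ (P ∨ Q) ∧ ¬(P ∧ Q)))   [double negation]
= (¬R ∨ (¬P ∧ ¬Q) ∨ (P ∧ Q) ∨ S) ∧ (¬S ∨ (R ∧ (P ∨ Q) ∧ (¬P ∨ ¬Q)))   [De Morgan]
= (¬R ∨ ¬P ∨ P ∨ S) ∧ (¬R ∨ ¬P ∨ Q ∨ S) ∧ (¬R ∨ ¬Q ∨ P ∨ S) ∧ (¬R ∨ ¬Q ∨ Q ∨ S) ∧ (¬S ∨ R) ∧ (¬S ∨ P ∨ Q) ∧ (¬S ∨ ¬P ∨ ¬Q)   [distribute ∨ over ∧]
= (¬R ∨ ¬P ∨ Q ∨ S) ∧ (¬R ∨ ¬Q ∨ P ∨ S) ∧ (¬S ∨ R) ∧ (¬S ∨ P ∨ Q) ∧ (¬S ∨ ¬P ∨ ¬Q)   [simplify]

(¬R ∨ ¬P ∨ Q ∨ S) ∧ (¬R ∨ ¬Q ∨ P ∨ S) ∧ (¬S ∨ R) ∧ (¬S ∨ P ∨ Q) ∧ (¬S ∨ ¬P ∨ ¬Q)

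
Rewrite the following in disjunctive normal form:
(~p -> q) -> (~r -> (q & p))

(~p & ~q) | r | (q & p)

(~p -> q) -> (~r -> (q & p))
⇔ ~(~p -> q) | (~r -> (q & p))   — eliminate ->
⇔ ~(~~p | q) | (~r -> (q & p))   — eliminate ->
⇔ ~(~~p | q) | ~~r | (q & p)   — eliminate ->
⇔ (~~~p & ~q) | ~~r | (q & p)   — De Morgan
⇔ (~p & ~q) | ~~r | (q & p)   — double negation
⇔ (~p & ~q) | r | (q & p)   — double negation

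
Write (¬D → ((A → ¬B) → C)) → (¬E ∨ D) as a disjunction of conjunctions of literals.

(¬D ∧ ¬A ∧ ¬C) ∨ (¬D ∧ ¬B ∧ ¬C) ∨ ¬E ∨ D

(¬D → ((A → ¬B) → C)) → (¬E ∨ D)
⇔ ¬(¬D → ((A → ¬B) → C)) ∨ ¬E ∨ D
⇔ ¬(¬¬D ∨ ((A → ¬B) → C)) ∨ ¬E ∨ D
⇔ ¬(¬¬D ∨ ¬(A → ¬B) ∨ C) ∨ ¬E ∨ D
⇔ ¬(¬¬D ∨ ¬(¬A ∨ ¬B) ∨ C) ∨ ¬E ∨ D
⇔ (¬¬¬D ∧ ¬¬(¬A ∨ ¬B) ∧ ¬C) ∨ ¬E ∨ D
⇔ (¬D ∧ ¬¬(¬A ∨ ¬B) ∧ ¬C) ∨ ¬E ∨ D
⇔ (¬D ∧ (¬A ∨ ¬B) ∧ ¬C) ∨ ¬E ∨ D
⇔ (¬D ∧ ¬A ∧ ¬C) ∨ (¬D ∧ ¬B ∧ ¬C) ∨ ¬E ∨ D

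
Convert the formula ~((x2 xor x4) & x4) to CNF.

~((x2 xor x4) & x4)
≡ ~((x2 | x4) & ~(x2 & x4) & x4)   (expand xor)
≡ ~(x2 | x4) | ~~(x2 & x4) | ~x4   (De Morgan)
≡ (~x2 & ~x4) | ~~(x2 & x4) | ~x4   (De Morgan)
≡ (~x2 & ~x4) | (x2 & x4) | ~x4   (double negation)
≡ (~x2 | x2 | ~x4) & (~x2 | x4 | ~x4) & (~x4 | x2 | ~x4) & (~x4 | x4 | ~x4)   (distribute | over &)
≡ ~x4 | x2   (simplify)

~x4 | x2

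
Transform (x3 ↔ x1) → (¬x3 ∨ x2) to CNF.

¬x1 ∨ ¬x3 ∨ x2

(x3 ↔ x1) → (¬x3 ∨ x2)
≡ ¬(x3 ↔ x1) ∨ ¬x3 ∨ x2
≡ ¬((x3 → x1) ∧ (x1 → x3)) ∨ ¬x3 ∨ x2
≡ ¬((¬x3 ∨ x1) ∧ (x1 → x3)) ∨ ¬x3 ∨ x2
≡ ¬((¬x3 ∨ x1) ∧ (¬x1 ∨ x3)) ∨ ¬x3 ∨ x2
≡ ¬(¬x3 ∨ x1) ∨ ¬(¬x1 ∨ x3) ∨ ¬x3 ∨ x2
≡ (¬¬x3 ∧ ¬x1) ∨ ¬(¬x1 ∨ x3) ∨ ¬x3 ∨ x2
≡ (x3 ∧ ¬x1) ∨ ¬(¬x1 ∨ x3) ∨ ¬x3 ∨ x2
≡ (x3 ∧ ¬x1) ∨ (¬¬x1 ∧ ¬x3) ∨ ¬x3 ∨ x2
≡ (x3 ∧ ¬x1) ∨ (x1 ∧ ¬x3) ∨ ¬x3 ∨ x2
≡ (x3 ∨ x1 ∨ ¬x3 ∨ x2) ∧ (x3 ∨ ¬x3 ∨ ¬x3 ∨ x2) ∧ (¬x1 ∨ x1 ∨ ¬x3 ∨ x2) ∧ (¬x1 ∨ ¬x3 ∨ ¬x3 ∨ x2)
≡ ¬x1 ∨ ¬x3 ∨ x2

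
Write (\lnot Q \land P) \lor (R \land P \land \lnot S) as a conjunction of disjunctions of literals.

(\lnot Q \lor R) \land (\lnot Q \lor \lnot S) \land P

(\lnot Q \land P) \lor (R \land P \land \lnot S)
= (\lnot Q \lor R) \land (\lnot Q \lor P) \land (\lnot Q \lor \lnot S) \land (P \lor R) \land (P \lor P) \land (P \lor \lnot S)   [distribute \lor over \land]
= (\lnot Q \lor R) \land (\lnot Q \lor \lnot S) \land P   [simplify]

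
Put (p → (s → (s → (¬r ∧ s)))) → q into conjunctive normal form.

(p ∨ q) ∧ (s ∨ q) ∧ (r ∨ ¬s ∨ q)

(p → (s → (s → (¬r ∧ s)))) → q
= ¬(p → (s → (s → (¬r ∧ s)))) ∨ q
= ¬(¬p ∨ (s → (s → (¬r ∧ s)))) ∨ q
= ¬(¬p ∨ ¬s ∨ (s → (¬r ∧ s))) ∨ q
= ¬(¬p ∨ ¬s ∨ ¬s ∨ (¬r ∧ s)) ∨ q
= (¬¬p ∧ ¬¬s ∧ ¬¬s ∧ ¬(¬r ∧ s)) ∨ q
= (p ∧ ¬¬s ∧ ¬¬s ∧ ¬(¬r ∧ s)) ∨ q
= (p ∧ s ∧ ¬¬s ∧ ¬(¬r ∧ s)) ∨ q
= (p ∧ s ∧ s ∧ ¬(¬r ∧ s)) ∨ q
= (p ∧ s ∧ s ∧ (¬¬r ∨ ¬s)) ∨ q
= (p ∧ s ∧ s ∧ (r ∨ ¬s)) ∨ q
= (p ∨ q) ∧ (s ∨ q) ∧ (s ∨ q) ∧ (r ∨ ¬s ∨ q)
= (p ∨ q) ∧ (s ∨ q) ∧ (r ∨ ¬s ∨ q)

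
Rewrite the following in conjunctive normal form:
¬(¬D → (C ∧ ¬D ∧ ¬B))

¬(¬D → (C ∧ ¬D ∧ ¬B))
≡ ¬(¬¬D ∨ (C ∧ ¬D ∧ ¬B))
≡ ¬¬¬D ∧ ¬(C ∧ ¬D ∧ ¬B)
≡ ¬D ∧ ¬(C ∧ ¬D ∧ ¬B)
≡ ¬D ∧ (¬C ∨ ¬¬D ∨ ¬¬B)
≡ ¬D ∧ (¬C ∨ D ∨ ¬¬B)
≡ ¬D ∧ (¬C ∨ D ∨ B)

¬D ∧ (¬C ∨ D ∨ B)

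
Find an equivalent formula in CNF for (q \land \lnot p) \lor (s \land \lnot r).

(q \lor s) \land (q \lor \lnot r) \land (\lnot p \lor s) \land (\lnot p \lor \lnot r)

(q \land \lnot p) \lor (s \land \lnot r)
= (q \lor s) \land (q \lor \lnot r) \land (\lnot p \lor s) \land (\lnot p \lor \lnot r)   [distribute \lor over \land]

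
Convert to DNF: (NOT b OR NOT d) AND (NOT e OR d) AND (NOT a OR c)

(NOT b AND NOT e AND NOT a) OR (NOT b AND NOT e AND c) OR (NOT b AND d AND NOT a) OR (NOT b AND d AND c) OR (NOT d AND NOT e AND NOT a) OR (NOT d AND NOT e AND c)

(NOT b OR NOT d) AND (NOT e OR d) AND (NOT a OR c)
= (NOT b AND NOT e AND NOT a) OR (NOT b AND NOT e AND c) OR (NOT b AND d AND NOT a) OR (NOT b AND d AND c) OR (NOT d AND NOT e AND NOT a) OR (NOT d AND NOT e AND c) OR (NOT d AND d AND NOT a) OR (NOT d AND d AND c)
= (NOT b AND NOT e AND NOT a) OR (NOT b AND NOT e AND c) OR (NOT b AND d AND NOT a) OR (NOT b AND d AND c) OR (NOT d AND NOT e AND NOT a) OR (NOT d AND NOT e AND c)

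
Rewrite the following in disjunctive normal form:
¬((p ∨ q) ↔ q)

¬((p ∨ q) ↔ q)
≡ ¬(((p ∨ q) → q) ∧ (q → (p ∨ q)))   [eliminate ↔]
≡ ¬((¬(p ∨ q) ∨ q) ∧ (q → (p ∨ q)))   [eliminate →]
≡ ¬((¬(p ∨ q) ∨ q) ∧ (¬q ∨ p ∨ q))   [eliminate →]
≡ ¬(¬(p ∨ q) ∨ q) ∨ ¬(¬q ∨ p ∨ q)   [De Morgan]
≡ (¬¬(p ∨ q) ∧ ¬q) ∨ ¬(¬q ∨ p ∨ q)   [De Morgan]
≡ ((p ∨ q) ∧ ¬q) ∨ ¬(¬q ∨ p ∨ q)   [double negation]
≡ ((p ∨ q) ∧ ¬q) ∨ (¬¬q ∧ ¬p ∧ ¬q)   [De Morgan]
≡ ((p ∨ q) ∧ ¬q) ∨ (q ∧ ¬p ∧ ¬q)   [double negation]
≡ (p ∧ ¬q) ∨ (q ∧ ¬q) ∨ (q ∧ ¬p ∧ ¬q)   [distribute ∧ over ∨]
≡ p ∧ ¬q   [simplify]

p ∧ ¬q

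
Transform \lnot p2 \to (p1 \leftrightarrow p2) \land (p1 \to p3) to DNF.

\lnot p2 \to (p1 \leftrightarrow p2) \land (p1 \to p3)
≡ \lnot \lnot p2 \lor (p1 \leftrightarrow p2) \land (p1 \to p3)   — eliminate \to
≡ \lnot \lnot p2 \lor (p1 \to p2) \land (p2 \to p1) \land (p1 \to p3)   — eliminate \leftrightarrow
≡ \lnot \lnot p2 \lor (\lnot p1 \lor p2) \land (p2 \to p1) \land (p1 \to p3)   — eliminate \to
≡ \lnot \lnot p2 \lor (\lnot p1 \lor p2) \land (\lnot p2 \lor p1) \land (p1 \to p3)   — eliminate \to
≡ \lnot \lnot p2 \lor (\lnot p1 \lor p2) \land (\lnot p2 \lor p1) \land (\lnot p1 \lor p3)   — eliminate \to
≡ p2 \lor (\lnot p1 \lor p2) \land (\lnot p2 \lor p1) \land (\lnot p1 \lor p3)   — double negation
≡ p2 \lor \lnot p1 \land \lnot p2 \land \lnot p1 \lor \lnot p1 \land \lnot p2 \land p3 \lor \lnot p1 \land p1 \land \lnot p1 \lor \lnot p1 \land p1 \land p3 \lor p2 \land \lnot p2 \land \lnot p1 \lor p2 \land \lnot p2 \land p3 \lor p2 \land p1 \land \lnot p1 \lor p2 \land p1 \land p3   — distribute \land over \lor
≡ p2 \lor \lnot p1 \land \lnot p2   — simplify

p2 \lor \lnot p1 \land \lnot p2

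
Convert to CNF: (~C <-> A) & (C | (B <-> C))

(C | A) & (~A | ~C) & (C | ~B)

(~C <-> A) & (C | (B <-> C))
≡ (~C -> A) & (A -> ~C) & (C | (B <-> C))
≡ (~~C | A) & (A -> ~C) & (C | (B <-> C))
≡ (~~C | A) & (~A | ~C) & (C | (B <-> C))
≡ (~~C | A) & (~A | ~C) & (C | ((B -> C) & (C -> B)))
≡ (~~C | A) & (~A | ~C) & (C | ((~B | C) & (C -> B)))
≡ (~~C | A) & (~A | ~C) & (C | ((~B | C) & (~C | B)))
≡ (C | A) & (~A | ~C) & (C | ((~B | C) & (~C | B)))
≡ (C | A) & (~A | ~C) & (C | ~B | C) & (C | ~C | B)
≡ (C | A) & (~A | ~C) & (C | ~B)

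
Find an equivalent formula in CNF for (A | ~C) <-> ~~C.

C & (~C | A)

(A | ~C) <-> ~~C
≡ ((A | ~C) -> ~~C) & (~~C -> (A | ~C))
≡ (~(A | ~C) | ~~C) & (~~C -> (A | ~C))
≡ (~(A | ~C) | ~~C) & (~~~C | A | ~C)
≡ ((~A & ~~C) | ~~C) & (~~~C | A | ~C)
≡ ((~A & C) | ~~C) & (~~~C | A | ~C)
≡ ((~A & C) | C) & (~~~C | A | ~C)
≡ ((~A & C) | C) & (~C | A | ~C)
≡ (~A | C) & (C | C) & (~C | A | ~C)
≡ C & (~C | A)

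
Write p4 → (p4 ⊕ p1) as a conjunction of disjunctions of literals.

¬p4 ∨ ¬p1

p4 → (p4 ⊕ p1)
≡ ¬p4 ∨ (p4 ⊕ p1)   [eliminate →]
≡ ¬p4 ∨ ((p4 ∨ p1) ∧ ¬(p4 ∧ p1))   [expand ⊕]
≡ ¬p4 ∨ ((p4 ∨ p1) ∧ (¬p4 ∨ ¬p1))   [De Morgan]
≡ (¬p4 ∨ p4 ∨ p1) ∧ (¬p4 ∨ ¬p4 ∨ ¬p1)   [distribute ∨ over ∧]
≡ ¬p4 ∨ ¬p1   [simplify]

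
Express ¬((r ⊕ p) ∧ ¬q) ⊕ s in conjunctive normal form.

¬((r ⊕ p) ∧ ¬q) ⊕ s
≡ (¬((r ⊕ p) ∧ ¬q) ∨ s) ∧ ¬(¬((r ⊕ p) ∧ ¬q) ∧ s)   (expand ⊕)
≡ (¬((r ∨ p) ∧ ¬(r ∧ p) ∧ ¬q) ∨ s) ∧ ¬(¬((r ⊕ p) ∧ ¬q) ∧ s)   (expand ⊕)
≡ (¬((r ∨ p) ∧ ¬(r ∧ p) ∧ ¬q) ∨ s) ∧ ¬(¬((r ∨ p) ∧ ¬(r ∧ p) ∧ ¬q) ∧ s)   (expand ⊕)
≡ (¬(r ∨ p) ∨ ¬¬(r ∧ p) ∨ ¬¬q ∨ s) ∧ ¬(¬((r ∨ p) ∧ ¬(r ∧ p) ∧ ¬q) ∧ s)   (De Morgan)
≡ ((¬r ∧ ¬p) ∨ ¬¬(r ∧ p) ∨ ¬¬q ∨ s) ∧ ¬(¬((r ∨ p) ∧ ¬(r ∧ p) ∧ ¬q) ∧ s)   (De Morgan)
≡ ((¬r ∧ ¬p) ∨ (r ∧ p) ∨ ¬¬q ∨ s) ∧ ¬(¬((r ∨ p) ∧ ¬(r ∧ p) ∧ ¬q) ∧ s)   (double negation)
≡ ((¬r ∧ ¬p) ∨ (r ∧ p) ∨ q ∨ s) ∧ ¬(¬((r ∨ p) ∧ ¬(r ∧ p) ∧ ¬q) ∧ s)   (double negation)
≡ ((¬r ∧ ¬p) ∨ (r ∧ p) ∨ q ∨ s) ∧ (¬¬((r ∨ p) ∧ ¬(r ∧ p) ∧ ¬q) ∨ ¬s)   (De Morgan)
≡ ((¬r ∧ ¬p) ∨ (r ∧ p) ∨ q ∨ s) ∧ (((r ∨ p) ∧ ¬(r ∧ p) ∧ ¬q) ∨ ¬s)   (double negation)
≡ ((¬r ∧ ¬p) ∨ (r ∧ p) ∨ q ∨ s) ∧ (((r ∨ p) ∧ (¬r ∨ ¬p) ∧ ¬q) ∨ ¬s)   (De Morgan)
≡ (¬r ∨ r ∨ q ∨ s) ∧ (¬r ∨ p ∨ q ∨ s) ∧ (¬p ∨ r ∨ q ∨ s) ∧ (¬p ∨ p ∨ q ∨ s) ∧ (r ∨ p ∨ ¬s) ∧ (¬r ∨ ¬p ∨ ¬s) ∧ (¬q ∨ ¬s)   (distribute ∨ over ∧)
≡ (¬r ∨ p ∨ q ∨ s) ∧ (¬p ∨ r ∨ q ∨ s) ∧ (r ∨ p ∨ ¬s) ∧ (¬r ∨ ¬p ∨ ¬s) ∧ (¬q ∨ ¬s)   (simplify)

(¬r ∨ p ∨ q ∨ s) ∧ (¬p ∨ r ∨ q ∨ s) ∧ (r ∨ p ∨ ¬s) ∧ (¬r ∨ ¬p ∨ ¬s) ∧ (¬q ∨ ¬s)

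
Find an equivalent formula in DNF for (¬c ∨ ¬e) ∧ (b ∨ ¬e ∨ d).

(¬c ∧ b) ∨ (¬c ∧ d) ∨ ¬e

(¬c ∨ ¬e) ∧ (b ∨ ¬e ∨ d)
⇔ (¬c ∧ b) ∨ (¬c ∧ ¬e) ∨ (¬c ∧ d) ∨ (¬e ∧ b) ∨ (¬e ∧ ¬e) ∨ (¬e ∧ d)   [distribute ∧ over ∨]
⇔ (¬c ∧ b) ∨ (¬c ∧ d) ∨ ¬e   [simplify]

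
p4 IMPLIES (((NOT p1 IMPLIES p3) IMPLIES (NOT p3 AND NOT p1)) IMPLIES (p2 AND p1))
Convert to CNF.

NOT p4 OR p1 OR p3

p4 IMPLIES (((NOT p1 IMPLIES p3) IMPLIES (NOT p3 AND NOT p1)) IMPLIES (p2 AND p1))
⇔ NOT p4 OR (((NOT p1 IMPLIES p3) IMPLIES (NOT p3 AND NOT p1)) IMPLIES (p2 AND p1))   — eliminate IMPLIES
⇔ NOT p4 OR NOT ((NOT p1 IMPLIES p3) IMPLIES (NOT p3 AND NOT p1)) OR (p2 AND p1)   — eliminate IMPLIES
⇔ NOT p4 OR NOT (NOT (NOT p1 IMPLIES p3) OR (NOT p3 AND NOT p1)) OR (p2 AND p1)   — eliminate IMPLIES
⇔ NOT p4 OR NOT (NOT (NOT NOT p1 OR p3) OR (NOT p3 AND NOT p1)) OR (p2 AND p1)   — eliminate IMPLIES
⇔ NOT p4 OR (NOT NOT (NOT NOT p1 OR p3) AND NOT (NOT p3 AND NOT p1)) OR (p2 AND p1)   — De Morgan
⇔ NOT p4 OR ((NOT NOT p1 OR p3) AND NOT (NOT p3 AND NOT p1)) OR (p2 AND p1)   — double negation
⇔ NOT p4 OR ((p1 OR p3) AND NOT (NOT p3 AND NOT p1)) OR (p2 AND p1)   — double negation
⇔ NOT p4 OR ((p1 OR p3) AND (NOT NOT p3 OR NOT NOT p1)) OR (p2 AND p1)   — De Morgan
⇔ NOT p4 OR ((p1 OR p3) AND (p3 OR NOT NOT p1)) OR (p2 AND p1)   — double negation
⇔ NOT p4 OR ((p1 OR p3) AND (p3 OR p1)) OR (p2 AND p1)   — double negation
⇔ (NOT p4 OR p1 OR p3 OR p2) AND (NOT p4 OR p1 OR p3 OR p1) AND (NOT p4 OR p3 OR p1 OR p2) AND (NOT p4 OR p3 OR p1 OR p1)   — distribute OR over AND
⇔ NOT p4 OR p1 OR p3   — simplify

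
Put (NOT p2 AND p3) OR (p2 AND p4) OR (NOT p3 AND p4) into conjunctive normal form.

(NOT p2 OR p4) AND (p3 OR p4)

(NOT p2 AND p3) OR (p2 AND p4) OR (NOT p3 AND p4)
≡ (NOT p2 OR p2 OR NOT p3) AND (NOT p2 OR p2 OR p4) AND (NOT p2 OR p4 OR NOT p3) AND (NOT p2 OR p4 OR p4) AND (p3 OR p2 OR NOT p3) AND (p3 OR p2 OR p4) AND (p3 OR p4 OR NOT p3) AND (p3 OR p4 OR p4)   [distribute OR over AND]
≡ (NOT p2 OR p4) AND (p3 OR p4)   [simplify]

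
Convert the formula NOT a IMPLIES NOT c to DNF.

a OR NOT c

NOT a IMPLIES NOT c
≡ NOT NOT a OR NOT c   [eliminate IMPLIES]
≡ a OR NOT c   [double negation]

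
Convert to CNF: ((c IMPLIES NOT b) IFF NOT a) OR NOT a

((c IMPLIES NOT b) IFF NOT a) OR NOT a
≡ (((c IMPLIES NOT b) IMPLIES NOT a) AND (NOT a IMPLIES (c IMPLIES NOT b))) OR NOT a   (eliminate IFF)
≡ ((NOT (c IMPLIES NOT b) OR NOT a) AND (NOT a IMPLIES (c IMPLIES NOT b))) OR NOT a   (eliminate IMPLIES)
≡ ((NOT (NOT c OR NOT b) OR NOT a) AND (NOT a IMPLIES (c IMPLIES NOT b))) OR NOT a   (eliminate IMPLIES)
≡ ((NOT (NOT c OR NOT b) OR NOT a) AND (NOT NOT a OR (c IMPLIES NOT b))) OR NOT a   (eliminate IMPLIES)
≡ ((NOT (NOT c OR NOT b) OR NOT a) AND (NOT NOT a OR NOT c OR NOT b)) OR NOT a   (eliminate IMPLIES)
≡ (((NOT NOT c AND NOT NOT b) OR NOT a) AND (NOT NOT a OR NOT c OR NOT b)) OR NOT a   (De Morgan)
≡ (((c AND NOT NOT b) OR NOT a) AND (NOT NOT a OR NOT c OR NOT b)) OR NOT a   (double negation)
≡ (((c AND b) OR NOT a) AND (NOT NOT a OR NOT c OR NOT b)) OR NOT a   (double negation)
≡ (((c AND b) OR NOT a) AND (a OR NOT c OR NOT b)) OR NOT a   (double negation)
≡ (c OR NOT a OR NOT a) AND (b OR NOT a OR NOT a) AND (a OR NOT c OR NOT b OR NOT a)   (distribute OR over AND)
≡ (c OR NOT a) AND (b OR NOT a)   (simplify)

(c OR NOT a) AND (b OR NOT a)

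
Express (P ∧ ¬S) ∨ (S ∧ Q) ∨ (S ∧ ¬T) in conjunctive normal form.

(P ∨ S) ∧ (P ∨ Q ∨ ¬T) ∧ (¬S ∨ Q ∨ ¬T)

(P ∧ ¬S) ∨ (S ∧ Q) ∨ (S ∧ ¬T)
≡ (P ∨ S ∨ S) ∧ (P ∨ S ∨ ¬T) ∧ (P ∨ Q ∨ S) ∧ (P ∨ Q ∨ ¬T) ∧ (¬S ∨ S ∨ S) ∧ (¬S ∨ S ∨ ¬T) ∧ (¬S ∨ Q ∨ S) ∧ (¬S ∨ Q ∨ ¬T)
≡ (P ∨ S) ∧ (P ∨ Q ∨ ¬T) ∧ (¬S ∨ Q ∨ ¬T)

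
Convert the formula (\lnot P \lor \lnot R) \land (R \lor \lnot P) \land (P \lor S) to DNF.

(\lnot P \lor \lnot R) \land (R \lor \lnot P) \land (P \lor S)
⇔ \lnot P \land R \land P \lor \lnot P \land R \land S \lor \lnot P \land \lnot P \land P \lor \lnot P \land \lnot P \land S \lor \lnot R \land R \land P \lor \lnot R \land R \land S \lor \lnot R \land \lnot P \land P \lor \lnot R \land \lnot P \land S   [distribute \land over \lor]
⇔ \lnot P \land S   [simplify]

\lnot P \land S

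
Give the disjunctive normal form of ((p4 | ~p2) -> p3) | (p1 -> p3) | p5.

(~p4 & p2) | p3 | ~p1 | p5

((p4 | ~p2) -> p3) | (p1 -> p3) | p5
≡ ~(p4 | ~p2) | p3 | (p1 -> p3) | p5
≡ ~(p4 | ~p2) | p3 | ~p1 | p3 | p5
≡ (~p4 & ~~p2) | p3 | ~p1 | p3 | p5
≡ (~p4 & p2) | p3 | ~p1 | p3 | p5
≡ (~p4 & p2) | p3 | ~p1 | p5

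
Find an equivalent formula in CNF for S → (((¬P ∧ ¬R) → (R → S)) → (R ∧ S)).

¬S ∨ R

S → (((¬P ∧ ¬R) → (R → S)) → (R ∧ S))
⇔ ¬S ∨ (((¬P ∧ ¬R) → (R → S)) → (R ∧ S))   [eliminate →]
⇔ ¬S ∨ ¬((¬P ∧ ¬R) → (R → S)) ∨ (R ∧ S)   [eliminate →]
⇔ ¬S ∨ ¬(¬(¬P ∧ ¬R) ∨ (R → S)) ∨ (R ∧ S)   [eliminate →]
⇔ ¬S ∨ ¬(¬(¬P ∧ ¬R) ∨ ¬R ∨ S) ∨ (R ∧ S)   [eliminate →]
⇔ ¬S ∨ (¬¬(¬P ∧ ¬R) ∧ ¬¬R ∧ ¬S) ∨ (R ∧ S)   [De Morgan]
⇔ ¬S ∨ (¬P ∧ ¬R ∧ ¬¬R ∧ ¬S) ∨ (R ∧ S)   [double negation]
⇔ ¬S ∨ (¬P ∧ ¬R ∧ R ∧ ¬S) ∨ (R ∧ S)   [double negation]
⇔ (¬S ∨ ¬P ∨ R) ∧ (¬S ∨ ¬P ∨ S) ∧ (¬S ∨ ¬R ∨ R) ∧ (¬S ∨ ¬R ∨ S) ∧ (¬S ∨ R ∨ R) ∧ (¬S ∨ R ∨ S) ∧ (¬S ∨ ¬S ∨ R) ∧ (¬S ∨ ¬S ∨ S)   [distribute ∨ over ∧]
⇔ ¬S ∨ R   [simplify]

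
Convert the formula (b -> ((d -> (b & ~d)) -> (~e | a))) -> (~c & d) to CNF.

(b -> ((d -> (b & ~d)) -> (~e | a))) -> (~c & d)
≡ ~(b -> ((d -> (b & ~d)) -> (~e | a))) | (~c & d)   — eliminate ->
≡ ~(~b | ((d -> (b & ~d)) -> (~e | a))) | (~c & d)   — eliminate ->
≡ ~(~b | ~(d -> (b & ~d)) | ~e | a) | (~c & d)   — eliminate ->
≡ ~(~b | ~(~d | (b & ~d)) | ~e | a) | (~c & d)   — eliminate ->
≡ (~~b & ~~(~d | (b & ~d)) & ~~e & ~a) | (~c & d)   — De Morgan
≡ (b & ~~(~d | (b & ~d)) & ~~e & ~a) | (~c & d)   — double negation
≡ (b & (~d | (b & ~d)) & ~~e & ~a) | (~c & d)   — double negation
≡ (b & (~d | (b & ~d)) & e & ~a) | (~c & d)   — double negation
≡ (b | ~c) & (b | d) & (~d | b | ~c) & (~d | b | d) & (~d | ~d | ~c) & (~d | ~d | d) & (e | ~c) & (e | d) & (~a | ~c) & (~a | d)   — distribute | over &
≡ (b | ~c) & (b | d) & (~d | ~c) & (e | ~c) & (e | d) & (~a | ~c) & (~a | d)   — simplify

(b | ~c) & (b | d) & (~d | ~c) & (e | ~c) & (e | d) & (~a | ~c) & (~a | d)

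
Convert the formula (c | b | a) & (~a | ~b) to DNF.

(c | b | a) & (~a | ~b)
≡ (c & ~a) | (c & ~b) | (b & ~a) | (b & ~b) | (a & ~a) | (a & ~b)   — distribute & over |
≡ (c & ~a) | (c & ~b) | (b & ~a) | (a & ~b)   — simplify

(c & ~a) | (c & ~b) | (b & ~a) | (a & ~b)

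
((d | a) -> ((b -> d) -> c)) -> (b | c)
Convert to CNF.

d | a | b | c

((d | a) -> ((b -> d) -> c)) -> (b | c)
= ~((d | a) -> ((b -> d) -> c)) | b | c   [eliminate ->]
= ~(~(d | a) | ((b -> d) -> c)) | b | c   [eliminate ->]
= ~(~(d | a) | ~(b -> d) | c) | b | c   [eliminate ->]
= ~(~(d | a) | ~(~b | d) | c) | b | c   [eliminate ->]
= (~~(d | a) & ~~(~b | d) & ~c) | b | c   [De Morgan]
= ((d | a) & ~~(~b | d) & ~c) | b | c   [double negation]
= ((d | a) & (~b | d) & ~c) | b | c   [double negation]
= (d | a | b | c) & (~b | d | b | c) & (~c | b | c)   [distribute | over &]
= d | a | b | c   [simplify]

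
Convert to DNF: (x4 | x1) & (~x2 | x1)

(x4 | x1) & (~x2 | x1)
⇔ (x4 & ~x2) | (x4 & x1) | (x1 & ~x2) | (x1 & x1)   — distribute & over |
⇔ (x4 & ~x2) | x1   — simplify

(x4 & ~x2) | x1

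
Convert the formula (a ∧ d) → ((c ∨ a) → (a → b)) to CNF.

(a ∧ d) → ((c ∨ a) → (a → b))
= ¬(a ∧ d) ∨ ((c ∨ a) → (a → b))
= ¬(a ∧ d) ∨ ¬(c ∨ a) ∨ (a → b)
= ¬(a ∧ d) ∨ ¬(c ∨ a) ∨ ¬a ∨ b
= ¬a ∨ ¬d ∨ ¬(c ∨ a) ∨ ¬a ∨ b
= ¬a ∨ ¬d ∨ (¬c ∧ ¬a) ∨ ¬a ∨ b
= (¬a ∨ ¬d ∨ ¬c ∨ ¬a ∨ b) ∧ (¬a ∨ ¬d ∨ ¬a ∨ ¬a ∨ b)
= ¬a ∨ ¬d ∨ b

¬a ∨ ¬d ∨ b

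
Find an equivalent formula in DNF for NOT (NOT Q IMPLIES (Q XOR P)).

NOT Q AND NOT P

NOT (NOT Q IMPLIES (Q XOR P))
≡ NOT (NOT NOT Q OR (Q XOR P))
≡ NOT (NOT NOT Q OR (Q AND NOT P) OR (NOT Q AND P))
≡ NOT NOT NOT Q AND NOT (Q AND NOT P) AND NOT (NOT Q AND P)
≡ NOT Q AND NOT (Q AND NOT P) AND NOT (NOT Q AND P)
≡ NOT Q AND (NOT Q OR NOT NOT P) AND NOT (NOT Q AND P)
≡ NOT Q AND (NOT Q OR P) AND NOT (NOT Q AND P)
≡ NOT Q AND (NOT Q OR P) AND (NOT NOT Q OR NOT P)
≡ NOT Q AND (NOT Q OR P) AND (Q OR NOT P)
≡ (NOT Q AND NOT Q AND Q) OR (NOT Q AND NOT Q AND NOT P) OR (NOT Q AND P AND Q) OR (NOT Q AND P AND NOT P)
≡ NOT Q AND NOT P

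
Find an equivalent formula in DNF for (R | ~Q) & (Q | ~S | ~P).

(R & Q) | (R & ~S) | (R & ~P) | (~Q & ~S) | (~Q & ~P)

(R | ~Q) & (Q | ~S | ~P)
≡ (R & Q) | (R & ~S) | (R & ~P) | (~Q & Q) | (~Q & ~S) | (~Q & ~P)   — distribute & over |
≡ (R & Q) | (R & ~S) | (R & ~P) | (~Q & ~S) | (~Q & ~P)   — simplify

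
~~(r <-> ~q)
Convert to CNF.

(~r | ~q) & (q | r)

~~(r <-> ~q)
= ~~((r -> ~q) & (~q -> r))
= ~~((~r | ~q) & (~q -> r))
= ~~((~r | ~q) & (~~q | r))
= (~r | ~q) & (~~q | r)
= (~r | ~q) & (q | r)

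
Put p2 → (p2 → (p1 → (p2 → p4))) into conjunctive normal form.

p2 → (p2 → (p1 → (p2 → p4)))
= ¬p2 ∨ (p2 → (p1 → (p2 → p4)))   [eliminate →]
= ¬p2 ∨ ¬p2 ∨ (p1 → (p2 → p4))   [eliminate →]
= ¬p2 ∨ ¬p2 ∨ ¬p1 ∨ (p2 → p4)   [eliminate →]
= ¬p2 ∨ ¬p2 ∨ ¬p1 ∨ ¬p2 ∨ p4   [eliminate →]
= ¬p2 ∨ ¬p1 ∨ p4   [simplify]

¬p2 ∨ ¬p1 ∨ p4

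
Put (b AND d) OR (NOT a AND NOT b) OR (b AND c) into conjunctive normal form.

(b OR NOT a) AND (d OR NOT a OR c) AND (d OR NOT b OR c)

(b AND d) OR (NOT a AND NOT b) OR (b AND c)
⇔ (b OR NOT a OR b) AND (b OR NOT a OR c) AND (b OR NOT b OR b) AND (b OR NOT b OR c) AND (d OR NOT a OR b) AND (d OR NOT a OR c) AND (d OR NOT b OR b) AND (d OR NOT b OR c)
⇔ (b OR NOT a) AND (d OR NOT a OR c) AND (d OR NOT b OR c)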